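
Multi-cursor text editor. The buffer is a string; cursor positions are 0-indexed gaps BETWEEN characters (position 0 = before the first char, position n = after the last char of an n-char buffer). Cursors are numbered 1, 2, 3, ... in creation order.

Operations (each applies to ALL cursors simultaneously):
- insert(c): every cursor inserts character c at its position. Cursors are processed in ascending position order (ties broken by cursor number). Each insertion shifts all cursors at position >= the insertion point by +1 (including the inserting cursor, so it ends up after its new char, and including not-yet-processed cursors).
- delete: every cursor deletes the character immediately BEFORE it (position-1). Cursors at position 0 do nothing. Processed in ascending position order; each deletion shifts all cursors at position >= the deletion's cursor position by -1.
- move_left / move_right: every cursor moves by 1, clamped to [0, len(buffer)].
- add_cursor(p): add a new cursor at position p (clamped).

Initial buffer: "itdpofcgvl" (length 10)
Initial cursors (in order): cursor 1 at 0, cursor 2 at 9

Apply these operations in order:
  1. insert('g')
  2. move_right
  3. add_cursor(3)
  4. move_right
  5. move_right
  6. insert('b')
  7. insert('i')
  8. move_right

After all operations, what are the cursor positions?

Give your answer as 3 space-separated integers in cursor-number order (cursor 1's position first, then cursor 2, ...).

Answer: 7 18 10

Derivation:
After op 1 (insert('g')): buffer="gitdpofcgvgl" (len 12), cursors c1@1 c2@11, authorship 1.........2.
After op 2 (move_right): buffer="gitdpofcgvgl" (len 12), cursors c1@2 c2@12, authorship 1.........2.
After op 3 (add_cursor(3)): buffer="gitdpofcgvgl" (len 12), cursors c1@2 c3@3 c2@12, authorship 1.........2.
After op 4 (move_right): buffer="gitdpofcgvgl" (len 12), cursors c1@3 c3@4 c2@12, authorship 1.........2.
After op 5 (move_right): buffer="gitdpofcgvgl" (len 12), cursors c1@4 c3@5 c2@12, authorship 1.........2.
After op 6 (insert('b')): buffer="gitdbpbofcgvglb" (len 15), cursors c1@5 c3@7 c2@15, authorship 1...1.3.....2.2
After op 7 (insert('i')): buffer="gitdbipbiofcgvglbi" (len 18), cursors c1@6 c3@9 c2@18, authorship 1...11.33.....2.22
After op 8 (move_right): buffer="gitdbipbiofcgvglbi" (len 18), cursors c1@7 c3@10 c2@18, authorship 1...11.33.....2.22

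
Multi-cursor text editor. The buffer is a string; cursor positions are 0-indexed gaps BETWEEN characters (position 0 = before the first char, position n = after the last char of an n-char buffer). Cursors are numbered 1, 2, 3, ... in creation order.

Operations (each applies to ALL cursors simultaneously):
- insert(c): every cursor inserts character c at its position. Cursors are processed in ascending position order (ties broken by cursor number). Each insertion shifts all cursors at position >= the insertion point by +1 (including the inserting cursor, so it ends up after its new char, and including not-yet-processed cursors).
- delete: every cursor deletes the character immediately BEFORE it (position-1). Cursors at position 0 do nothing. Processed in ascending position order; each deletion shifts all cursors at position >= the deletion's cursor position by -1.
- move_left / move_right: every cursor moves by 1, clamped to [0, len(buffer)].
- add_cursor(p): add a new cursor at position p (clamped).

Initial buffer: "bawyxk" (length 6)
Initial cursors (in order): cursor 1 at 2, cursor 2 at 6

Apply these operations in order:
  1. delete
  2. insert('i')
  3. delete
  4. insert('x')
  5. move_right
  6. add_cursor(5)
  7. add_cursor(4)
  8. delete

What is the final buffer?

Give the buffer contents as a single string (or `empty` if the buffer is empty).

Answer: bx

Derivation:
After op 1 (delete): buffer="bwyx" (len 4), cursors c1@1 c2@4, authorship ....
After op 2 (insert('i')): buffer="biwyxi" (len 6), cursors c1@2 c2@6, authorship .1...2
After op 3 (delete): buffer="bwyx" (len 4), cursors c1@1 c2@4, authorship ....
After op 4 (insert('x')): buffer="bxwyxx" (len 6), cursors c1@2 c2@6, authorship .1...2
After op 5 (move_right): buffer="bxwyxx" (len 6), cursors c1@3 c2@6, authorship .1...2
After op 6 (add_cursor(5)): buffer="bxwyxx" (len 6), cursors c1@3 c3@5 c2@6, authorship .1...2
After op 7 (add_cursor(4)): buffer="bxwyxx" (len 6), cursors c1@3 c4@4 c3@5 c2@6, authorship .1...2
After op 8 (delete): buffer="bx" (len 2), cursors c1@2 c2@2 c3@2 c4@2, authorship .1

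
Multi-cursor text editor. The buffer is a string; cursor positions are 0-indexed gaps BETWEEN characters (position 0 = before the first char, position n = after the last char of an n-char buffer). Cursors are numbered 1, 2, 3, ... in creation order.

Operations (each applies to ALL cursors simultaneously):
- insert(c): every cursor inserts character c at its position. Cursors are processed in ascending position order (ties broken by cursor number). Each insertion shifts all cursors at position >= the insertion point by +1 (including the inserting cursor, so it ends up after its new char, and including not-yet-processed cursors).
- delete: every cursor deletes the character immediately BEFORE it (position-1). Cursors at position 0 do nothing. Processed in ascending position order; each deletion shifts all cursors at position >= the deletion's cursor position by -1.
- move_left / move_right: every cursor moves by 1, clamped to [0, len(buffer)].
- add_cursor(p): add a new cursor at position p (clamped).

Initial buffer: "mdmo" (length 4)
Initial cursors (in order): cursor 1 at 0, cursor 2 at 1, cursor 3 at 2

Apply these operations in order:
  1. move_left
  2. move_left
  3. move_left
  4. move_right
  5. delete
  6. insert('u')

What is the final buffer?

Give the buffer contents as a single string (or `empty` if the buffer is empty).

After op 1 (move_left): buffer="mdmo" (len 4), cursors c1@0 c2@0 c3@1, authorship ....
After op 2 (move_left): buffer="mdmo" (len 4), cursors c1@0 c2@0 c3@0, authorship ....
After op 3 (move_left): buffer="mdmo" (len 4), cursors c1@0 c2@0 c3@0, authorship ....
After op 4 (move_right): buffer="mdmo" (len 4), cursors c1@1 c2@1 c3@1, authorship ....
After op 5 (delete): buffer="dmo" (len 3), cursors c1@0 c2@0 c3@0, authorship ...
After op 6 (insert('u')): buffer="uuudmo" (len 6), cursors c1@3 c2@3 c3@3, authorship 123...

Answer: uuudmo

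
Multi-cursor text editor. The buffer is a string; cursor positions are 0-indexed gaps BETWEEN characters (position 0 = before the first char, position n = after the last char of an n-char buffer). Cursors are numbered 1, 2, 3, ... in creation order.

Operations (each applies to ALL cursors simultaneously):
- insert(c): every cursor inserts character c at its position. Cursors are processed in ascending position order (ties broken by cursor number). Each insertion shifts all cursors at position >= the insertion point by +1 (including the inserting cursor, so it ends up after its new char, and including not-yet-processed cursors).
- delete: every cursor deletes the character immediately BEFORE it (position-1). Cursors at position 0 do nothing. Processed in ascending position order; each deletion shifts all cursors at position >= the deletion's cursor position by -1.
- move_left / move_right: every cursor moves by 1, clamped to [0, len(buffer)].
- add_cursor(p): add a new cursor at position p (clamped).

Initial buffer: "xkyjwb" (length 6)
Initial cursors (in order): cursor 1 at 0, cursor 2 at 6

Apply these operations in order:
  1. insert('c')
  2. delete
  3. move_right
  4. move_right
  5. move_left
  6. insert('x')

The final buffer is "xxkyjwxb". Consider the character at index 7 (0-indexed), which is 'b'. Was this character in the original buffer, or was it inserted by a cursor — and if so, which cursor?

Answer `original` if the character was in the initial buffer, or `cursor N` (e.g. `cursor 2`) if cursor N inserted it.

Answer: original

Derivation:
After op 1 (insert('c')): buffer="cxkyjwbc" (len 8), cursors c1@1 c2@8, authorship 1......2
After op 2 (delete): buffer="xkyjwb" (len 6), cursors c1@0 c2@6, authorship ......
After op 3 (move_right): buffer="xkyjwb" (len 6), cursors c1@1 c2@6, authorship ......
After op 4 (move_right): buffer="xkyjwb" (len 6), cursors c1@2 c2@6, authorship ......
After op 5 (move_left): buffer="xkyjwb" (len 6), cursors c1@1 c2@5, authorship ......
After op 6 (insert('x')): buffer="xxkyjwxb" (len 8), cursors c1@2 c2@7, authorship .1....2.
Authorship (.=original, N=cursor N): . 1 . . . . 2 .
Index 7: author = original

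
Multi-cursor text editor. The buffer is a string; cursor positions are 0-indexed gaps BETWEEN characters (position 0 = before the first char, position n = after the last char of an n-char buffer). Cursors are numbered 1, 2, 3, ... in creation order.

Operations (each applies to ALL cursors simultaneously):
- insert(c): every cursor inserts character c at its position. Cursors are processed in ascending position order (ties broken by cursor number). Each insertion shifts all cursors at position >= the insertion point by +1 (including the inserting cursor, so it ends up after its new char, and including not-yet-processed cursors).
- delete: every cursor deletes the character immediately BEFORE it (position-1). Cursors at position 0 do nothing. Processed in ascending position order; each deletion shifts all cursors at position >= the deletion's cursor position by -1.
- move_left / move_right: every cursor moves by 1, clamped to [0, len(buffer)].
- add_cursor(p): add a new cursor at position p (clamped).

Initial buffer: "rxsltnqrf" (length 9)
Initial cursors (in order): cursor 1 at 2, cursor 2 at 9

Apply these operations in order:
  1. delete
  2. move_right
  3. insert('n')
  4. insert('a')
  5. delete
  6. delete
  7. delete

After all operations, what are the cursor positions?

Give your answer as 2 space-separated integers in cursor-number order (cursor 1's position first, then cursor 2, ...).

After op 1 (delete): buffer="rsltnqr" (len 7), cursors c1@1 c2@7, authorship .......
After op 2 (move_right): buffer="rsltnqr" (len 7), cursors c1@2 c2@7, authorship .......
After op 3 (insert('n')): buffer="rsnltnqrn" (len 9), cursors c1@3 c2@9, authorship ..1.....2
After op 4 (insert('a')): buffer="rsnaltnqrna" (len 11), cursors c1@4 c2@11, authorship ..11.....22
After op 5 (delete): buffer="rsnltnqrn" (len 9), cursors c1@3 c2@9, authorship ..1.....2
After op 6 (delete): buffer="rsltnqr" (len 7), cursors c1@2 c2@7, authorship .......
After op 7 (delete): buffer="rltnq" (len 5), cursors c1@1 c2@5, authorship .....

Answer: 1 5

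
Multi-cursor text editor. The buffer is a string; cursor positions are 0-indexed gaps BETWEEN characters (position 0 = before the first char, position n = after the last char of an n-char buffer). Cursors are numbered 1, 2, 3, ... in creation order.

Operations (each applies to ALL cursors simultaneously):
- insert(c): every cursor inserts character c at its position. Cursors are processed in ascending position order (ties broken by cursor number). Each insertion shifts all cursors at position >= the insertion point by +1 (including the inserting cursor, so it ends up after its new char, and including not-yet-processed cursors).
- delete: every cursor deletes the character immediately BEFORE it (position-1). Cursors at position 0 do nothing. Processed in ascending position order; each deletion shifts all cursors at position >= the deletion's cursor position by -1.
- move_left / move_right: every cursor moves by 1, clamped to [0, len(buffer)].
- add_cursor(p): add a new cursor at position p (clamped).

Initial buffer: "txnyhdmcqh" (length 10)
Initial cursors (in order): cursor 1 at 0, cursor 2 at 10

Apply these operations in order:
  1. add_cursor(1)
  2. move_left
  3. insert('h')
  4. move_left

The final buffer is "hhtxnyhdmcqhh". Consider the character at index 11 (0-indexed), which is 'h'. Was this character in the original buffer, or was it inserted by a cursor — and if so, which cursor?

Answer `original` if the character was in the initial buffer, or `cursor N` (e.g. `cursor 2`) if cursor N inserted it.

Answer: cursor 2

Derivation:
After op 1 (add_cursor(1)): buffer="txnyhdmcqh" (len 10), cursors c1@0 c3@1 c2@10, authorship ..........
After op 2 (move_left): buffer="txnyhdmcqh" (len 10), cursors c1@0 c3@0 c2@9, authorship ..........
After op 3 (insert('h')): buffer="hhtxnyhdmcqhh" (len 13), cursors c1@2 c3@2 c2@12, authorship 13.........2.
After op 4 (move_left): buffer="hhtxnyhdmcqhh" (len 13), cursors c1@1 c3@1 c2@11, authorship 13.........2.
Authorship (.=original, N=cursor N): 1 3 . . . . . . . . . 2 .
Index 11: author = 2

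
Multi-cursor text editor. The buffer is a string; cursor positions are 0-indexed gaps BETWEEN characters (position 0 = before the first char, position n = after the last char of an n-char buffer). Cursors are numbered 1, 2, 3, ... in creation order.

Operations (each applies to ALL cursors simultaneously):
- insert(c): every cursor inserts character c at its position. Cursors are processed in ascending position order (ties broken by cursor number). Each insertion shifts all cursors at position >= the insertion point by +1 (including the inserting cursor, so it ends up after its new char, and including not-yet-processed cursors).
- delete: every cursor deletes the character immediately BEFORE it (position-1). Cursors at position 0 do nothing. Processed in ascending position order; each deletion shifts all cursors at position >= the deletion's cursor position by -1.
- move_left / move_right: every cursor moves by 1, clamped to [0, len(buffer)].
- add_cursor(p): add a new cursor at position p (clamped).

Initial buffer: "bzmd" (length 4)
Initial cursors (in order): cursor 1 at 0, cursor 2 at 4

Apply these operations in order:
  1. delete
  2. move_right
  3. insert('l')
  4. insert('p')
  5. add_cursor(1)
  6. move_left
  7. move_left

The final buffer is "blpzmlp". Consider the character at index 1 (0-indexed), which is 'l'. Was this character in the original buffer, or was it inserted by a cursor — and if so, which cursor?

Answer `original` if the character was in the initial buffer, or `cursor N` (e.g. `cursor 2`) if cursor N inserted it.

After op 1 (delete): buffer="bzm" (len 3), cursors c1@0 c2@3, authorship ...
After op 2 (move_right): buffer="bzm" (len 3), cursors c1@1 c2@3, authorship ...
After op 3 (insert('l')): buffer="blzml" (len 5), cursors c1@2 c2@5, authorship .1..2
After op 4 (insert('p')): buffer="blpzmlp" (len 7), cursors c1@3 c2@7, authorship .11..22
After op 5 (add_cursor(1)): buffer="blpzmlp" (len 7), cursors c3@1 c1@3 c2@7, authorship .11..22
After op 6 (move_left): buffer="blpzmlp" (len 7), cursors c3@0 c1@2 c2@6, authorship .11..22
After op 7 (move_left): buffer="blpzmlp" (len 7), cursors c3@0 c1@1 c2@5, authorship .11..22
Authorship (.=original, N=cursor N): . 1 1 . . 2 2
Index 1: author = 1

Answer: cursor 1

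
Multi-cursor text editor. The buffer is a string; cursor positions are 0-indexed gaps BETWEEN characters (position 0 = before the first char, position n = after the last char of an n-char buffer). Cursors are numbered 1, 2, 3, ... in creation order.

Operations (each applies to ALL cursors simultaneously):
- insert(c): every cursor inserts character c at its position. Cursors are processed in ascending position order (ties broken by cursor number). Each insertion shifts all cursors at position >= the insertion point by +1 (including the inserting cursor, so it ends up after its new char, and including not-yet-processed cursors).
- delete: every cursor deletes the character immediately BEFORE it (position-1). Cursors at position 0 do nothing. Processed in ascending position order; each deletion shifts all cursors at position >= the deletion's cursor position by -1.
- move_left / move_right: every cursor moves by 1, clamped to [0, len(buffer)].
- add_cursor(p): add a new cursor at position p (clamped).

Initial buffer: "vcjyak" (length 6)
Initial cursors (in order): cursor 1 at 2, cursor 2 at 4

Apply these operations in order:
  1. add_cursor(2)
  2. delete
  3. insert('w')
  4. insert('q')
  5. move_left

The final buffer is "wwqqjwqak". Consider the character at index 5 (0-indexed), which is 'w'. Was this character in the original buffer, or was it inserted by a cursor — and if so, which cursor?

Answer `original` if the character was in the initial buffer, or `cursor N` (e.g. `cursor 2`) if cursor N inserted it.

After op 1 (add_cursor(2)): buffer="vcjyak" (len 6), cursors c1@2 c3@2 c2@4, authorship ......
After op 2 (delete): buffer="jak" (len 3), cursors c1@0 c3@0 c2@1, authorship ...
After op 3 (insert('w')): buffer="wwjwak" (len 6), cursors c1@2 c3@2 c2@4, authorship 13.2..
After op 4 (insert('q')): buffer="wwqqjwqak" (len 9), cursors c1@4 c3@4 c2@7, authorship 1313.22..
After op 5 (move_left): buffer="wwqqjwqak" (len 9), cursors c1@3 c3@3 c2@6, authorship 1313.22..
Authorship (.=original, N=cursor N): 1 3 1 3 . 2 2 . .
Index 5: author = 2

Answer: cursor 2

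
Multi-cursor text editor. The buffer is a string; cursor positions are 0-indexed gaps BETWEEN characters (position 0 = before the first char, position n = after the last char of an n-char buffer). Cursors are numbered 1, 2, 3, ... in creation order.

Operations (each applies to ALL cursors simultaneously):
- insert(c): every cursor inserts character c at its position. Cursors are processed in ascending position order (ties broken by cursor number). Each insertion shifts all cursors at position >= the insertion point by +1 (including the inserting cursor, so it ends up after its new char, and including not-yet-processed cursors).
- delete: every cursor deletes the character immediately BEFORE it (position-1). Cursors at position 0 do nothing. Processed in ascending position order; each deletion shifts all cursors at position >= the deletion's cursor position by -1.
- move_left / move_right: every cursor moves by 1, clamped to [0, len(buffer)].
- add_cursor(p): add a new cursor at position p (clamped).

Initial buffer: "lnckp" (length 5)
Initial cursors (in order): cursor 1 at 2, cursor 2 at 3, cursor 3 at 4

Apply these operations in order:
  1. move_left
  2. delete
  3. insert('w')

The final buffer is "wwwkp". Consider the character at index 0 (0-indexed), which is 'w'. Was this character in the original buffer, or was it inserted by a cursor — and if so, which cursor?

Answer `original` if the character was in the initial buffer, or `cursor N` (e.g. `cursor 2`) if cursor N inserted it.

Answer: cursor 1

Derivation:
After op 1 (move_left): buffer="lnckp" (len 5), cursors c1@1 c2@2 c3@3, authorship .....
After op 2 (delete): buffer="kp" (len 2), cursors c1@0 c2@0 c3@0, authorship ..
After op 3 (insert('w')): buffer="wwwkp" (len 5), cursors c1@3 c2@3 c3@3, authorship 123..
Authorship (.=original, N=cursor N): 1 2 3 . .
Index 0: author = 1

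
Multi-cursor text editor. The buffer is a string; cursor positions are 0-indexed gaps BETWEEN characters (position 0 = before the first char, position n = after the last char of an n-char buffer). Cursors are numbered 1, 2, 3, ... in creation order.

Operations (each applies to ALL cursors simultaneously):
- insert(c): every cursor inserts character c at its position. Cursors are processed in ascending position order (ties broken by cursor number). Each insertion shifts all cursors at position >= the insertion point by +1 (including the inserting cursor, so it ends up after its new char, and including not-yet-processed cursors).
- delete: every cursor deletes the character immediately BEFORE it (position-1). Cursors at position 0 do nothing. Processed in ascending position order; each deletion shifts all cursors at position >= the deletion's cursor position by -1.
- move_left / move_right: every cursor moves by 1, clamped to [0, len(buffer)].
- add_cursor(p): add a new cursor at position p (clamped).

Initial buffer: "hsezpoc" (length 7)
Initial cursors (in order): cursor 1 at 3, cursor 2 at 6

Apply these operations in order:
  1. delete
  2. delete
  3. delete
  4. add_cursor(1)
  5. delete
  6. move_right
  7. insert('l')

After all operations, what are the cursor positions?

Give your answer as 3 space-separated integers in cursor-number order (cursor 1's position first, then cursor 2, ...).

After op 1 (delete): buffer="hszpc" (len 5), cursors c1@2 c2@4, authorship .....
After op 2 (delete): buffer="hzc" (len 3), cursors c1@1 c2@2, authorship ...
After op 3 (delete): buffer="c" (len 1), cursors c1@0 c2@0, authorship .
After op 4 (add_cursor(1)): buffer="c" (len 1), cursors c1@0 c2@0 c3@1, authorship .
After op 5 (delete): buffer="" (len 0), cursors c1@0 c2@0 c3@0, authorship 
After op 6 (move_right): buffer="" (len 0), cursors c1@0 c2@0 c3@0, authorship 
After op 7 (insert('l')): buffer="lll" (len 3), cursors c1@3 c2@3 c3@3, authorship 123

Answer: 3 3 3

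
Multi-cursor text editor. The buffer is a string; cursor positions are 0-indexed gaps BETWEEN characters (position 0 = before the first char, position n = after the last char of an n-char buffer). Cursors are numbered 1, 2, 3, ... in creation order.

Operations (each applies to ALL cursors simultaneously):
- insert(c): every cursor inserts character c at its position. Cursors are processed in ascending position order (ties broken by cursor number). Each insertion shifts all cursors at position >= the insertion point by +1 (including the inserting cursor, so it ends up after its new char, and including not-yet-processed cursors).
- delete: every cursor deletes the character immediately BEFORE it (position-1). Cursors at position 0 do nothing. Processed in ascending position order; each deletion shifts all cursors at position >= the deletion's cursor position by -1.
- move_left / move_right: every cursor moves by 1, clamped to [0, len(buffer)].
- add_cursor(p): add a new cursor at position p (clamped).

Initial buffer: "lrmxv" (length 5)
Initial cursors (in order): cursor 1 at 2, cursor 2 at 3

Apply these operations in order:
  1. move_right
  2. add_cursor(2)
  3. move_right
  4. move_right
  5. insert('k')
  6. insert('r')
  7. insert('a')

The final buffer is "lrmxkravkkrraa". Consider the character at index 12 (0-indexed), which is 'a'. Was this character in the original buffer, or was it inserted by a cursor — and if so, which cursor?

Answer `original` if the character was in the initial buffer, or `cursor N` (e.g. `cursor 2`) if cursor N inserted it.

Answer: cursor 1

Derivation:
After op 1 (move_right): buffer="lrmxv" (len 5), cursors c1@3 c2@4, authorship .....
After op 2 (add_cursor(2)): buffer="lrmxv" (len 5), cursors c3@2 c1@3 c2@4, authorship .....
After op 3 (move_right): buffer="lrmxv" (len 5), cursors c3@3 c1@4 c2@5, authorship .....
After op 4 (move_right): buffer="lrmxv" (len 5), cursors c3@4 c1@5 c2@5, authorship .....
After op 5 (insert('k')): buffer="lrmxkvkk" (len 8), cursors c3@5 c1@8 c2@8, authorship ....3.12
After op 6 (insert('r')): buffer="lrmxkrvkkrr" (len 11), cursors c3@6 c1@11 c2@11, authorship ....33.1212
After op 7 (insert('a')): buffer="lrmxkravkkrraa" (len 14), cursors c3@7 c1@14 c2@14, authorship ....333.121212
Authorship (.=original, N=cursor N): . . . . 3 3 3 . 1 2 1 2 1 2
Index 12: author = 1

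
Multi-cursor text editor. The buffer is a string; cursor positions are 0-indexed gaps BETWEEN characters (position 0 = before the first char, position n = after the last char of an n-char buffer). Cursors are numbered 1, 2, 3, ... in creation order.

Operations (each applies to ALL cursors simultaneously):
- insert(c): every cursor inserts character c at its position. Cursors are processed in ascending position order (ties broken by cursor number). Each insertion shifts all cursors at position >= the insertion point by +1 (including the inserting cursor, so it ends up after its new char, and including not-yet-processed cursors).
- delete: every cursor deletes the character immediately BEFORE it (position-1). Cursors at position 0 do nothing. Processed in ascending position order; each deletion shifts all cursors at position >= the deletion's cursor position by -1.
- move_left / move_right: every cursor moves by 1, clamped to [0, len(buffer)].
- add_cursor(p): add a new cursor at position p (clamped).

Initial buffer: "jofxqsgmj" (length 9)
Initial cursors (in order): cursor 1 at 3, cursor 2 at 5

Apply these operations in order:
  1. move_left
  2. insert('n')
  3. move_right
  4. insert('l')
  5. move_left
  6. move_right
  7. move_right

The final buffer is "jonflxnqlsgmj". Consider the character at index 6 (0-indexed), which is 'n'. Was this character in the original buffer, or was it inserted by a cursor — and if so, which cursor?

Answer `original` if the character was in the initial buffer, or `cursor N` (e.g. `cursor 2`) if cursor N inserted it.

Answer: cursor 2

Derivation:
After op 1 (move_left): buffer="jofxqsgmj" (len 9), cursors c1@2 c2@4, authorship .........
After op 2 (insert('n')): buffer="jonfxnqsgmj" (len 11), cursors c1@3 c2@6, authorship ..1..2.....
After op 3 (move_right): buffer="jonfxnqsgmj" (len 11), cursors c1@4 c2@7, authorship ..1..2.....
After op 4 (insert('l')): buffer="jonflxnqlsgmj" (len 13), cursors c1@5 c2@9, authorship ..1.1.2.2....
After op 5 (move_left): buffer="jonflxnqlsgmj" (len 13), cursors c1@4 c2@8, authorship ..1.1.2.2....
After op 6 (move_right): buffer="jonflxnqlsgmj" (len 13), cursors c1@5 c2@9, authorship ..1.1.2.2....
After op 7 (move_right): buffer="jonflxnqlsgmj" (len 13), cursors c1@6 c2@10, authorship ..1.1.2.2....
Authorship (.=original, N=cursor N): . . 1 . 1 . 2 . 2 . . . .
Index 6: author = 2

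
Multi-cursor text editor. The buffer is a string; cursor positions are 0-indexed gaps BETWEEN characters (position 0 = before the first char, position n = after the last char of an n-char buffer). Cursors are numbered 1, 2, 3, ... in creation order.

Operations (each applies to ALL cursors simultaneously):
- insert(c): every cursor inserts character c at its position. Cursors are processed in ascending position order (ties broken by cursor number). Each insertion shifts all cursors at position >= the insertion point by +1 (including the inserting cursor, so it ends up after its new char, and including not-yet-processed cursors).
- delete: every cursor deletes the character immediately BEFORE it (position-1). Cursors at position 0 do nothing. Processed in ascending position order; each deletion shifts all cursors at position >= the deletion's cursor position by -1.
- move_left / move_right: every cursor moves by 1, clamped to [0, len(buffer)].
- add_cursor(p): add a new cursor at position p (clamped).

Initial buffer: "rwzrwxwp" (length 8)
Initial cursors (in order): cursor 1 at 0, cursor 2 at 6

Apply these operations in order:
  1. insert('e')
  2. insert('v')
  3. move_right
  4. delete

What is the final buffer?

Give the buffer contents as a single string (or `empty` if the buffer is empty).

Answer: evwzrwxevp

Derivation:
After op 1 (insert('e')): buffer="erwzrwxewp" (len 10), cursors c1@1 c2@8, authorship 1......2..
After op 2 (insert('v')): buffer="evrwzrwxevwp" (len 12), cursors c1@2 c2@10, authorship 11......22..
After op 3 (move_right): buffer="evrwzrwxevwp" (len 12), cursors c1@3 c2@11, authorship 11......22..
After op 4 (delete): buffer="evwzrwxevp" (len 10), cursors c1@2 c2@9, authorship 11.....22.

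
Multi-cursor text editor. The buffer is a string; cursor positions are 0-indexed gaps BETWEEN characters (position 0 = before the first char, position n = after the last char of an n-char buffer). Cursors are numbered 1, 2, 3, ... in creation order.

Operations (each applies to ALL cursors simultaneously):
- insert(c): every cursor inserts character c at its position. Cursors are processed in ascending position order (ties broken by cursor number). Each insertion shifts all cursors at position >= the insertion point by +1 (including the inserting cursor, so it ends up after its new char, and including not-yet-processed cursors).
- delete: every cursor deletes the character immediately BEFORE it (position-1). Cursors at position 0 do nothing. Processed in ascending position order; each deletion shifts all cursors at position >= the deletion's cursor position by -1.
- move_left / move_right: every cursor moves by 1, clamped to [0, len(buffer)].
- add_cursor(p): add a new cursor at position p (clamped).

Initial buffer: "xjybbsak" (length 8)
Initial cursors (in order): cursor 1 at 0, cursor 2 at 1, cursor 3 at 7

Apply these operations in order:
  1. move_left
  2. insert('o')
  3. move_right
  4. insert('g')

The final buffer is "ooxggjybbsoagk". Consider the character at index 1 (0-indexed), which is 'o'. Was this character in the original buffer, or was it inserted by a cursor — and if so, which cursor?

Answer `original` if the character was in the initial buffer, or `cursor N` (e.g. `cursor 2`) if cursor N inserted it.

Answer: cursor 2

Derivation:
After op 1 (move_left): buffer="xjybbsak" (len 8), cursors c1@0 c2@0 c3@6, authorship ........
After op 2 (insert('o')): buffer="ooxjybbsoak" (len 11), cursors c1@2 c2@2 c3@9, authorship 12......3..
After op 3 (move_right): buffer="ooxjybbsoak" (len 11), cursors c1@3 c2@3 c3@10, authorship 12......3..
After op 4 (insert('g')): buffer="ooxggjybbsoagk" (len 14), cursors c1@5 c2@5 c3@13, authorship 12.12.....3.3.
Authorship (.=original, N=cursor N): 1 2 . 1 2 . . . . . 3 . 3 .
Index 1: author = 2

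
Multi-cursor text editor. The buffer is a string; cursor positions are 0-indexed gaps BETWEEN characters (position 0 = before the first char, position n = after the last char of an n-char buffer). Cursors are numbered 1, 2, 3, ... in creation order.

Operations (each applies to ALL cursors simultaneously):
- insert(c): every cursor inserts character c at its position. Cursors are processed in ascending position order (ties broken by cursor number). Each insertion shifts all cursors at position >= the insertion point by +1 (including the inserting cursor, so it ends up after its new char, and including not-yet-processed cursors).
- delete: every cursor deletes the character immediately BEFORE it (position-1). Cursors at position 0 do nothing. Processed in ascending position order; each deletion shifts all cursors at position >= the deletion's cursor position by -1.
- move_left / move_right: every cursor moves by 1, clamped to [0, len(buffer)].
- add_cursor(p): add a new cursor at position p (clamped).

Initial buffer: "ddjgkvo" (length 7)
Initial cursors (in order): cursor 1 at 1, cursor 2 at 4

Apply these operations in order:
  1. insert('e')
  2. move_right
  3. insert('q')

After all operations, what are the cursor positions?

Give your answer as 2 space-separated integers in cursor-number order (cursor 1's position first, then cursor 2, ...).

After op 1 (insert('e')): buffer="dedjgekvo" (len 9), cursors c1@2 c2@6, authorship .1...2...
After op 2 (move_right): buffer="dedjgekvo" (len 9), cursors c1@3 c2@7, authorship .1...2...
After op 3 (insert('q')): buffer="dedqjgekqvo" (len 11), cursors c1@4 c2@9, authorship .1.1..2.2..

Answer: 4 9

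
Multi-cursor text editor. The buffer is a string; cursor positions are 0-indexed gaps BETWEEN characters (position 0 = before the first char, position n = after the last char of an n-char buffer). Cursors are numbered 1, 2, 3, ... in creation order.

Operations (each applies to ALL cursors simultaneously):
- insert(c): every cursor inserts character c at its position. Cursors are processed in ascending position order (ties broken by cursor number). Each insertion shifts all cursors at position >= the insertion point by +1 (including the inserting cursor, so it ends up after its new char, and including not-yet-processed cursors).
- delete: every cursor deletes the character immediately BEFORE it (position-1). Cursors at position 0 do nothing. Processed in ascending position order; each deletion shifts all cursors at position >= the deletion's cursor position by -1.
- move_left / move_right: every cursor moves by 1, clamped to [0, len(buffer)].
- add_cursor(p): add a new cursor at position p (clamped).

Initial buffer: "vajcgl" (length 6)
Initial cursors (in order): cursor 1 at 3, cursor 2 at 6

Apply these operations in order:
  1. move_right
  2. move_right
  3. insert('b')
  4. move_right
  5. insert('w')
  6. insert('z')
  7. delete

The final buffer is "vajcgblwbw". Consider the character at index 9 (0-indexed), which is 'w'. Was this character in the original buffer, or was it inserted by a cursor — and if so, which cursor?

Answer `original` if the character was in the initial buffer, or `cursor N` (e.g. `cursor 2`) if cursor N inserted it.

Answer: cursor 2

Derivation:
After op 1 (move_right): buffer="vajcgl" (len 6), cursors c1@4 c2@6, authorship ......
After op 2 (move_right): buffer="vajcgl" (len 6), cursors c1@5 c2@6, authorship ......
After op 3 (insert('b')): buffer="vajcgblb" (len 8), cursors c1@6 c2@8, authorship .....1.2
After op 4 (move_right): buffer="vajcgblb" (len 8), cursors c1@7 c2@8, authorship .....1.2
After op 5 (insert('w')): buffer="vajcgblwbw" (len 10), cursors c1@8 c2@10, authorship .....1.122
After op 6 (insert('z')): buffer="vajcgblwzbwz" (len 12), cursors c1@9 c2@12, authorship .....1.11222
After op 7 (delete): buffer="vajcgblwbw" (len 10), cursors c1@8 c2@10, authorship .....1.122
Authorship (.=original, N=cursor N): . . . . . 1 . 1 2 2
Index 9: author = 2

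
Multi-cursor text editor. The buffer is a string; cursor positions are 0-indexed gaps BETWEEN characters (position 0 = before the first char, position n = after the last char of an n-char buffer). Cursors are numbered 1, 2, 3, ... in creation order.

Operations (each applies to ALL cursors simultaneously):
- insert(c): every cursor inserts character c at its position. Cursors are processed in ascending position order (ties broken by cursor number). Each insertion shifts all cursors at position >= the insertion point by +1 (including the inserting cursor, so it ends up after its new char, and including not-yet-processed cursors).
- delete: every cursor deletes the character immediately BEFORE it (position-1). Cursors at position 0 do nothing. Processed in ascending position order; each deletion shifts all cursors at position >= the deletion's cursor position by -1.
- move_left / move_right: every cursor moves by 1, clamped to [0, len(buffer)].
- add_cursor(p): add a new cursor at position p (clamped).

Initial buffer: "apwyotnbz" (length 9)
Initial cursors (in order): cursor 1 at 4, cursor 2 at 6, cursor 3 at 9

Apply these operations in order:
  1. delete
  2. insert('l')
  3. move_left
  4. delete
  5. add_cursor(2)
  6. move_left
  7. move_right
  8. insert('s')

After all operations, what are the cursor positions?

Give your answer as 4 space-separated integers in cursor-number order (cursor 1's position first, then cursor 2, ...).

After op 1 (delete): buffer="apwonb" (len 6), cursors c1@3 c2@4 c3@6, authorship ......
After op 2 (insert('l')): buffer="apwlolnbl" (len 9), cursors c1@4 c2@6 c3@9, authorship ...1.2..3
After op 3 (move_left): buffer="apwlolnbl" (len 9), cursors c1@3 c2@5 c3@8, authorship ...1.2..3
After op 4 (delete): buffer="apllnl" (len 6), cursors c1@2 c2@3 c3@5, authorship ..12.3
After op 5 (add_cursor(2)): buffer="apllnl" (len 6), cursors c1@2 c4@2 c2@3 c3@5, authorship ..12.3
After op 6 (move_left): buffer="apllnl" (len 6), cursors c1@1 c4@1 c2@2 c3@4, authorship ..12.3
After op 7 (move_right): buffer="apllnl" (len 6), cursors c1@2 c4@2 c2@3 c3@5, authorship ..12.3
After op 8 (insert('s')): buffer="apsslslnsl" (len 10), cursors c1@4 c4@4 c2@6 c3@9, authorship ..14122.33

Answer: 4 6 9 4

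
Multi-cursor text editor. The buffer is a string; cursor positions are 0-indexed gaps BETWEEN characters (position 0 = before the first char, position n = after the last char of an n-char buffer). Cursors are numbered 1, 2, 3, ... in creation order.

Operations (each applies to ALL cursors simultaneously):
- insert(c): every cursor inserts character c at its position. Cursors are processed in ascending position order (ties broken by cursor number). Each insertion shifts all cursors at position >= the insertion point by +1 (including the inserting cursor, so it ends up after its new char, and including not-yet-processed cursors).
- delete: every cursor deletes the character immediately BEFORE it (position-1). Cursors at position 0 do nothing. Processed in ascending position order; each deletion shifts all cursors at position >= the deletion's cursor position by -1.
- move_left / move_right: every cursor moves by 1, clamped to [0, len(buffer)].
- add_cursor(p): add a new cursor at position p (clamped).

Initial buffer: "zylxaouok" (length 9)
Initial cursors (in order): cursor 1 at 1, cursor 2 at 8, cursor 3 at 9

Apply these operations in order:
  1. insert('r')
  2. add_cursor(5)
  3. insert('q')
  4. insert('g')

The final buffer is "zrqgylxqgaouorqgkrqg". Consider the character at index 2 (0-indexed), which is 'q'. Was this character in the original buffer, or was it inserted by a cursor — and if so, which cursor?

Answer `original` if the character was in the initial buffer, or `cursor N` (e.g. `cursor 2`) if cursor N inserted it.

Answer: cursor 1

Derivation:
After op 1 (insert('r')): buffer="zrylxaouorkr" (len 12), cursors c1@2 c2@10 c3@12, authorship .1.......2.3
After op 2 (add_cursor(5)): buffer="zrylxaouorkr" (len 12), cursors c1@2 c4@5 c2@10 c3@12, authorship .1.......2.3
After op 3 (insert('q')): buffer="zrqylxqaouorqkrq" (len 16), cursors c1@3 c4@7 c2@13 c3@16, authorship .11...4....22.33
After op 4 (insert('g')): buffer="zrqgylxqgaouorqgkrqg" (len 20), cursors c1@4 c4@9 c2@16 c3@20, authorship .111...44....222.333
Authorship (.=original, N=cursor N): . 1 1 1 . . . 4 4 . . . . 2 2 2 . 3 3 3
Index 2: author = 1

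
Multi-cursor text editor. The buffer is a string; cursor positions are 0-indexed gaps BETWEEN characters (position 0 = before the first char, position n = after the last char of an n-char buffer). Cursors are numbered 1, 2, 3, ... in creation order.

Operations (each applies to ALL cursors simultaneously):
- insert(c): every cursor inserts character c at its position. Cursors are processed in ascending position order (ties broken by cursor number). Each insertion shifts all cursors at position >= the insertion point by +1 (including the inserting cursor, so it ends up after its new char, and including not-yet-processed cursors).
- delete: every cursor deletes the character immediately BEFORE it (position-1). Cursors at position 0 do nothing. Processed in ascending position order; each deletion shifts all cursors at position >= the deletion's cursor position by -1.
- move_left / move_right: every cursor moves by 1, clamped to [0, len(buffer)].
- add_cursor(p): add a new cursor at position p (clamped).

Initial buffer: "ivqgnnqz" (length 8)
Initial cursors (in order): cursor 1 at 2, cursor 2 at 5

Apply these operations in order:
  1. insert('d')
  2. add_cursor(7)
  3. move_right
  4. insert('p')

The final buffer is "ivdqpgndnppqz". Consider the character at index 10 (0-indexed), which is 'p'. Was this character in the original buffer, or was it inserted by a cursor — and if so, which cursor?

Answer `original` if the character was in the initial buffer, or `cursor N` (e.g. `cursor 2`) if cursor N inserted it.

After op 1 (insert('d')): buffer="ivdqgndnqz" (len 10), cursors c1@3 c2@7, authorship ..1...2...
After op 2 (add_cursor(7)): buffer="ivdqgndnqz" (len 10), cursors c1@3 c2@7 c3@7, authorship ..1...2...
After op 3 (move_right): buffer="ivdqgndnqz" (len 10), cursors c1@4 c2@8 c3@8, authorship ..1...2...
After op 4 (insert('p')): buffer="ivdqpgndnppqz" (len 13), cursors c1@5 c2@11 c3@11, authorship ..1.1..2.23..
Authorship (.=original, N=cursor N): . . 1 . 1 . . 2 . 2 3 . .
Index 10: author = 3

Answer: cursor 3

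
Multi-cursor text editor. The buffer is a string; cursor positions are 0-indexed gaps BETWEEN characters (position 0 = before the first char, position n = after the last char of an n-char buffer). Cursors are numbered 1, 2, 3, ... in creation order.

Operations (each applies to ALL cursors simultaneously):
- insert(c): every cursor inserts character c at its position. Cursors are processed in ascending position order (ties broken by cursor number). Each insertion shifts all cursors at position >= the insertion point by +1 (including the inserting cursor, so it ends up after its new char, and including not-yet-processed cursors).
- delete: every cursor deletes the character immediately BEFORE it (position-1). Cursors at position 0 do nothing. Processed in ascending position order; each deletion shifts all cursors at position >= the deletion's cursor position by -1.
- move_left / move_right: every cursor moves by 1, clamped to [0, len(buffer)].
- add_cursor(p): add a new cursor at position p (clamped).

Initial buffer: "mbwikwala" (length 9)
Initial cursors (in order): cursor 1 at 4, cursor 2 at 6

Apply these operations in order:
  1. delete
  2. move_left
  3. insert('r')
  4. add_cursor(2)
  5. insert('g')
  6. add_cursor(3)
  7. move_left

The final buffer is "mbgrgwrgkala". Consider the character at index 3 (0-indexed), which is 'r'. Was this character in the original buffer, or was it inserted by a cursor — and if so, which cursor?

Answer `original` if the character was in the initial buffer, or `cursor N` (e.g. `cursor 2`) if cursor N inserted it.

Answer: cursor 1

Derivation:
After op 1 (delete): buffer="mbwkala" (len 7), cursors c1@3 c2@4, authorship .......
After op 2 (move_left): buffer="mbwkala" (len 7), cursors c1@2 c2@3, authorship .......
After op 3 (insert('r')): buffer="mbrwrkala" (len 9), cursors c1@3 c2@5, authorship ..1.2....
After op 4 (add_cursor(2)): buffer="mbrwrkala" (len 9), cursors c3@2 c1@3 c2@5, authorship ..1.2....
After op 5 (insert('g')): buffer="mbgrgwrgkala" (len 12), cursors c3@3 c1@5 c2@8, authorship ..311.22....
After op 6 (add_cursor(3)): buffer="mbgrgwrgkala" (len 12), cursors c3@3 c4@3 c1@5 c2@8, authorship ..311.22....
After op 7 (move_left): buffer="mbgrgwrgkala" (len 12), cursors c3@2 c4@2 c1@4 c2@7, authorship ..311.22....
Authorship (.=original, N=cursor N): . . 3 1 1 . 2 2 . . . .
Index 3: author = 1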